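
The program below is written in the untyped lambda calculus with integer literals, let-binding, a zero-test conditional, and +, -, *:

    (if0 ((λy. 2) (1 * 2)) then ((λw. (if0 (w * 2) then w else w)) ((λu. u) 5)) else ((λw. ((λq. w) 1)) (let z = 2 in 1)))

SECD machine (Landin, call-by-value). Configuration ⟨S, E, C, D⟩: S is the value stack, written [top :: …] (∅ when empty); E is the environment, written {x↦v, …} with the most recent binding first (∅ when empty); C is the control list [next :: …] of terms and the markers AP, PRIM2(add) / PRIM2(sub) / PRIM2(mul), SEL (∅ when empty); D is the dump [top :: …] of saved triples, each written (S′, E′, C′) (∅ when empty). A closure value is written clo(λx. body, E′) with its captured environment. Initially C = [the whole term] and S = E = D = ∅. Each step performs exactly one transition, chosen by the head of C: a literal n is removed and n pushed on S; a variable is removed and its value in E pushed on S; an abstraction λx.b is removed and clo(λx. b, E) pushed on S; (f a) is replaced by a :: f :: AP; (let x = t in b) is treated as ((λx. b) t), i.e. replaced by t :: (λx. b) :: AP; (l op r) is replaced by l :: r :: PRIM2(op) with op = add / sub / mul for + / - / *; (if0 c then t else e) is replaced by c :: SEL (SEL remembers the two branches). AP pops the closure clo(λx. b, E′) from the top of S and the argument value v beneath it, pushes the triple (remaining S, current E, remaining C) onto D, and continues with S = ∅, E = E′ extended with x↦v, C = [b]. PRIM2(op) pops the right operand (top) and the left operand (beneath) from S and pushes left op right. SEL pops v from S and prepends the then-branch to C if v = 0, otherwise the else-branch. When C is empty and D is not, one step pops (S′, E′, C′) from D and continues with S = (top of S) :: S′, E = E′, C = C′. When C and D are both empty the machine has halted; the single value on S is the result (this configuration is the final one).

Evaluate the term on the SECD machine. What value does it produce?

step 0: [S=∅ | E=∅ | C=[(if0 ((λy. 2) (1 * 2)) then ((λw. (if0 (w * 2) then w else w)) ((λu. u) 5)) else ((λw. ((λq. w) 1)) (let z = 2 in 1)))] | D=∅]
step 1: [S=∅ | E=∅ | C=[((λy. 2) (1 * 2)) :: SEL] | D=∅]
step 2: [S=∅ | E=∅ | C=[(1 * 2) :: (λy. 2) :: AP :: SEL] | D=∅]
step 3: [S=∅ | E=∅ | C=[1 :: 2 :: PRIM2(mul) :: (λy. 2) :: AP :: SEL] | D=∅]
step 4: [S=[1] | E=∅ | C=[2 :: PRIM2(mul) :: (λy. 2) :: AP :: SEL] | D=∅]
step 5: [S=[2 :: 1] | E=∅ | C=[PRIM2(mul) :: (λy. 2) :: AP :: SEL] | D=∅]
step 6: [S=[2] | E=∅ | C=[(λy. 2) :: AP :: SEL] | D=∅]
step 7: [S=[clo(λy. 2, ∅) :: 2] | E=∅ | C=[AP :: SEL] | D=∅]
step 8: [S=∅ | E={y↦2} | C=[2] | D=[(∅, ∅, [SEL])]]
step 9: [S=[2] | E={y↦2} | C=∅ | D=[(∅, ∅, [SEL])]]
step 10: [S=[2] | E=∅ | C=[SEL] | D=∅]
step 11: [S=∅ | E=∅ | C=[((λw. ((λq. w) 1)) (let z = 2 in 1))] | D=∅]
step 12: [S=∅ | E=∅ | C=[(let z = 2 in 1) :: (λw. ((λq. w) 1)) :: AP] | D=∅]
step 13: [S=∅ | E=∅ | C=[2 :: (λz. 1) :: AP :: (λw. ((λq. w) 1)) :: AP] | D=∅]
step 14: [S=[2] | E=∅ | C=[(λz. 1) :: AP :: (λw. ((λq. w) 1)) :: AP] | D=∅]
step 15: [S=[clo(λz. 1, ∅) :: 2] | E=∅ | C=[AP :: (λw. ((λq. w) 1)) :: AP] | D=∅]
step 16: [S=∅ | E={z↦2} | C=[1] | D=[(∅, ∅, [(λw. ((λq. w) 1)) :: AP])]]
step 17: [S=[1] | E={z↦2} | C=∅ | D=[(∅, ∅, [(λw. ((λq. w) 1)) :: AP])]]
step 18: [S=[1] | E=∅ | C=[(λw. ((λq. w) 1)) :: AP] | D=∅]
step 19: [S=[clo(λw. ((λq. w) 1), ∅) :: 1] | E=∅ | C=[AP] | D=∅]
step 20: [S=∅ | E={w↦1} | C=[((λq. w) 1)] | D=[(∅, ∅, ∅)]]
step 21: [S=∅ | E={w↦1} | C=[1 :: (λq. w) :: AP] | D=[(∅, ∅, ∅)]]
step 22: [S=[1] | E={w↦1} | C=[(λq. w) :: AP] | D=[(∅, ∅, ∅)]]
step 23: [S=[clo(λq. w, {w↦1}) :: 1] | E={w↦1} | C=[AP] | D=[(∅, ∅, ∅)]]
step 24: [S=∅ | E={q↦1, w↦1} | C=[w] | D=[(∅, {w↦1}, ∅) :: (∅, ∅, ∅)]]
step 25: [S=[1] | E={q↦1, w↦1} | C=∅ | D=[(∅, {w↦1}, ∅) :: (∅, ∅, ∅)]]
step 26: [S=[1] | E={w↦1} | C=∅ | D=[(∅, ∅, ∅)]]
step 27: [S=[1] | E=∅ | C=∅ | D=∅]
→ final value 1

Answer: 1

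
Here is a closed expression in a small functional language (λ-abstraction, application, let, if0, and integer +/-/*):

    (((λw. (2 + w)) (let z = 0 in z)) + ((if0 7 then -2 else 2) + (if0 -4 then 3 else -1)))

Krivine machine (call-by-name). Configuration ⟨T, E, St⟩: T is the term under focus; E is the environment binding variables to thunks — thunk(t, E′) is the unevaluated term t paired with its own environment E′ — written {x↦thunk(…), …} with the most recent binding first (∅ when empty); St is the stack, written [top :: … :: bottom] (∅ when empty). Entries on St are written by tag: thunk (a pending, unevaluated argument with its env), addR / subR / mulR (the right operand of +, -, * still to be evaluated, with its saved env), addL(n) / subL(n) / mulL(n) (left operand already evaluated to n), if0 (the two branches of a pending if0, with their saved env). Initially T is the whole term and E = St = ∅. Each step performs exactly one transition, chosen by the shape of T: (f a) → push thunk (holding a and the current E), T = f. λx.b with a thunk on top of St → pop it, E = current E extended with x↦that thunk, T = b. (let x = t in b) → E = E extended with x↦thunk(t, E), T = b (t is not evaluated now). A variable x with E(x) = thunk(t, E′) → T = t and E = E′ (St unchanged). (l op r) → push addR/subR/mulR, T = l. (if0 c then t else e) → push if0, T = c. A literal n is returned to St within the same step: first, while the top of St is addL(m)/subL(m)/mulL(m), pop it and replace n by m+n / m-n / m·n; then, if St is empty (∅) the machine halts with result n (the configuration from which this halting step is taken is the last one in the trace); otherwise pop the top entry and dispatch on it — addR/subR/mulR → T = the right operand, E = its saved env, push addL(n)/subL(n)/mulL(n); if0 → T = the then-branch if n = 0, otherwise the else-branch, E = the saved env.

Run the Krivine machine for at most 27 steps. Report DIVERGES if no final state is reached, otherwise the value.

Answer: 3

Machine steps:
t=0: ⟨T=(((λw. (2 + w)) (let z = 0 in z)) + ((if0 7 then -2 else 2) + (if0 -4 then 3 else -1))); E=∅; St=∅⟩
t=1: ⟨T=((λw. (2 + w)) (let z = 0 in z)); E=∅; St=[addR]⟩
t=2: ⟨T=(λw. (2 + w)); E=∅; St=[thunk :: addR]⟩
t=3: ⟨T=(2 + w); E={w↦thunk((let z = 0 in z), ∅)}; St=[addR]⟩
t=4: ⟨T=2; E={w↦thunk((let z = 0 in z), ∅)}; St=[addR :: addR]⟩
t=5: ⟨T=w; E={w↦thunk((let z = 0 in z), ∅)}; St=[addL(2) :: addR]⟩
t=6: ⟨T=(let z = 0 in z); E=∅; St=[addL(2) :: addR]⟩
t=7: ⟨T=z; E={z↦thunk(0, ∅)}; St=[addL(2) :: addR]⟩
t=8: ⟨T=0; E=∅; St=[addL(2) :: addR]⟩
t=9: ⟨T=((if0 7 then -2 else 2) + (if0 -4 then 3 else -1)); E=∅; St=[addL(2)]⟩
t=10: ⟨T=(if0 7 then -2 else 2); E=∅; St=[addR :: addL(2)]⟩
t=11: ⟨T=7; E=∅; St=[if0 :: addR :: addL(2)]⟩
t=12: ⟨T=2; E=∅; St=[addR :: addL(2)]⟩
t=13: ⟨T=(if0 -4 then 3 else -1); E=∅; St=[addL(2) :: addL(2)]⟩
t=14: ⟨T=-4; E=∅; St=[if0 :: addL(2) :: addL(2)]⟩
t=15: ⟨T=-1; E=∅; St=[addL(2) :: addL(2)]⟩
→ final value 3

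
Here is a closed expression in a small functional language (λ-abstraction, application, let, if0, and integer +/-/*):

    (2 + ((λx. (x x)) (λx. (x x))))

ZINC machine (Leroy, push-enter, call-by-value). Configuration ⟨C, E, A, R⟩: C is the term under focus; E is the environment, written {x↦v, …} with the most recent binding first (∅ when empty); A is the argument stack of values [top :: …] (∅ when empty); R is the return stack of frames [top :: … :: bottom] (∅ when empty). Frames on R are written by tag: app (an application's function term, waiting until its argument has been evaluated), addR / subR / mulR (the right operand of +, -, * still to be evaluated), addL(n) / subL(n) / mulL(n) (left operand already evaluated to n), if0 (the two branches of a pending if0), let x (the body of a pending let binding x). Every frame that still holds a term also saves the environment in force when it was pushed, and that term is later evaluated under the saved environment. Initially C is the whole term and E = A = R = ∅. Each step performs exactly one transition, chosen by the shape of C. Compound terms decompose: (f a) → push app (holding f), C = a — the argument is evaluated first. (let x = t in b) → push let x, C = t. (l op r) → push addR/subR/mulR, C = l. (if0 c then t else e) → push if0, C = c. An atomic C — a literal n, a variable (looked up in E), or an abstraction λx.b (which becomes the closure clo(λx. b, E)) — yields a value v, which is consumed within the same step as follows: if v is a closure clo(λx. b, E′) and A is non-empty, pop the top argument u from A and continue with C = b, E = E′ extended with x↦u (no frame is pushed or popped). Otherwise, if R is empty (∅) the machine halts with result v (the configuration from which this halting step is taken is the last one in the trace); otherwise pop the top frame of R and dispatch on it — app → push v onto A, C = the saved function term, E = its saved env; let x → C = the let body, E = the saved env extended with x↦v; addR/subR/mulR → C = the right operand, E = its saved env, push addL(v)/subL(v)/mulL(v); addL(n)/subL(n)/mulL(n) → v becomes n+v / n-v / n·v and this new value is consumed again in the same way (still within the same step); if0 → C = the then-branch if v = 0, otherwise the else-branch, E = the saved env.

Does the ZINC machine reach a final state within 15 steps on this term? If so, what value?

Answer: DIVERGES (no final state within 15 steps)

Execution trace:
t=0: ⟨C=(2 + ((λx. (x x)) (λx. (x x)))); E=∅; A=∅; R=∅⟩
t=1: ⟨C=2; E=∅; A=∅; R=[addR]⟩
t=2: ⟨C=((λx. (x x)) (λx. (x x))); E=∅; A=∅; R=[addL(2)]⟩
t=3: ⟨C=(λx. (x x)); E=∅; A=∅; R=[app :: addL(2)]⟩
t=4: ⟨C=(λx. (x x)); E=∅; A=[clo(λx. (x x), ∅)]; R=[addL(2)]⟩
t=5: ⟨C=(x x); E={x↦clo(λx. (x x), ∅)}; A=∅; R=[addL(2)]⟩
t=6: ⟨C=x; E={x↦clo(λx. (x x), ∅)}; A=∅; R=[app :: addL(2)]⟩
t=7: ⟨C=x; E={x↦clo(λx. (x x), ∅)}; A=[clo(λx. (x x), ∅)]; R=[addL(2)]⟩
… configuration repeats with period 3 (steps 5–7 recur indefinitely) …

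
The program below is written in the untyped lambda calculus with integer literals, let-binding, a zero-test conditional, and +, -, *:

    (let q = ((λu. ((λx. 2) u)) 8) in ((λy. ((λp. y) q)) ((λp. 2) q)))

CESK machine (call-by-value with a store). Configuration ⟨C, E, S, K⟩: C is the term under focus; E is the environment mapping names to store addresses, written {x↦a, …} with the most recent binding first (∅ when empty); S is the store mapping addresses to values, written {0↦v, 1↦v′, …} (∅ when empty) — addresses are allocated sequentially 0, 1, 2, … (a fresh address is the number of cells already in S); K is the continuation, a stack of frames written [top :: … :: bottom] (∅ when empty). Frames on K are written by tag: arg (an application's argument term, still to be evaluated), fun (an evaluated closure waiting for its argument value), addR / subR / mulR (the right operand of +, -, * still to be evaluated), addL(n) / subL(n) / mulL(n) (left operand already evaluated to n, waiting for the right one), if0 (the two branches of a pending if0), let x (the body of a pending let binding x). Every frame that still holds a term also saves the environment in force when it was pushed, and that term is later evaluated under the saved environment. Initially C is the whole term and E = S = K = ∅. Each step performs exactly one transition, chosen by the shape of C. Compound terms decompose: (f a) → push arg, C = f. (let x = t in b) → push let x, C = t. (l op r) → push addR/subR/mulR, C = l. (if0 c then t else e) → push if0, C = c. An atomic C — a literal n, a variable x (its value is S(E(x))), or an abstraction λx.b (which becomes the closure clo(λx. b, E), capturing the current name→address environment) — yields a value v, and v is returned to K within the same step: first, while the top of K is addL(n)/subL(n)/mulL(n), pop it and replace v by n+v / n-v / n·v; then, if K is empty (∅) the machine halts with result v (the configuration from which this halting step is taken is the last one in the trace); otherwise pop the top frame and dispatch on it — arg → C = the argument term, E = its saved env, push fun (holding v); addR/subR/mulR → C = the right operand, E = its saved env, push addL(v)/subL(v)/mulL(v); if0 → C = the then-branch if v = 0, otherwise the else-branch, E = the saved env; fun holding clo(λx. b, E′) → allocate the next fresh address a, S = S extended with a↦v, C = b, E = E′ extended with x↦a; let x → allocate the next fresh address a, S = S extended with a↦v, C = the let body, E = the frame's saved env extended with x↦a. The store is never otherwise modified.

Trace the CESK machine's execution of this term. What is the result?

Answer: 2

Derivation:
step 0: [C=(let q = ((λu. ((λx. 2) u)) 8) in ((λy. ((λp. y) q)) ((λp. 2) q))) | E=∅ | S=∅ | K=∅]
step 1: [C=((λu. ((λx. 2) u)) 8) | E=∅ | S=∅ | K=[let q]]
step 2: [C=(λu. ((λx. 2) u)) | E=∅ | S=∅ | K=[arg :: let q]]
step 3: [C=8 | E=∅ | S=∅ | K=[fun :: let q]]
step 4: [C=((λx. 2) u) | E={u↦0} | S={0↦8} | K=[let q]]
step 5: [C=(λx. 2) | E={u↦0} | S={0↦8} | K=[arg :: let q]]
step 6: [C=u | E={u↦0} | S={0↦8} | K=[fun :: let q]]
step 7: [C=2 | E={x↦1, u↦0} | S={0↦8, 1↦8} | K=[let q]]
step 8: [C=((λy. ((λp. y) q)) ((λp. 2) q)) | E={q↦2} | S={0↦8, 1↦8, 2↦2} | K=∅]
step 9: [C=(λy. ((λp. y) q)) | E={q↦2} | S={0↦8, 1↦8, 2↦2} | K=[arg]]
step 10: [C=((λp. 2) q) | E={q↦2} | S={0↦8, 1↦8, 2↦2} | K=[fun]]
step 11: [C=(λp. 2) | E={q↦2} | S={0↦8, 1↦8, 2↦2} | K=[arg :: fun]]
step 12: [C=q | E={q↦2} | S={0↦8, 1↦8, 2↦2} | K=[fun :: fun]]
step 13: [C=2 | E={p↦3, q↦2} | S={0↦8, 1↦8, 2↦2, 3↦2} | K=[fun]]
step 14: [C=((λp. y) q) | E={y↦4, q↦2} | S={0↦8, 1↦8, 2↦2, 3↦2, 4↦2} | K=∅]
step 15: [C=(λp. y) | E={y↦4, q↦2} | S={0↦8, 1↦8, 2↦2, 3↦2, 4↦2} | K=[arg]]
step 16: [C=q | E={y↦4, q↦2} | S={0↦8, 1↦8, 2↦2, 3↦2, 4↦2} | K=[fun]]
step 17: [C=y | E={p↦5, y↦4, q↦2} | S={0↦8, 1↦8, 2↦2, 3↦2, 4↦2, 5↦2} | K=∅]
→ final value 2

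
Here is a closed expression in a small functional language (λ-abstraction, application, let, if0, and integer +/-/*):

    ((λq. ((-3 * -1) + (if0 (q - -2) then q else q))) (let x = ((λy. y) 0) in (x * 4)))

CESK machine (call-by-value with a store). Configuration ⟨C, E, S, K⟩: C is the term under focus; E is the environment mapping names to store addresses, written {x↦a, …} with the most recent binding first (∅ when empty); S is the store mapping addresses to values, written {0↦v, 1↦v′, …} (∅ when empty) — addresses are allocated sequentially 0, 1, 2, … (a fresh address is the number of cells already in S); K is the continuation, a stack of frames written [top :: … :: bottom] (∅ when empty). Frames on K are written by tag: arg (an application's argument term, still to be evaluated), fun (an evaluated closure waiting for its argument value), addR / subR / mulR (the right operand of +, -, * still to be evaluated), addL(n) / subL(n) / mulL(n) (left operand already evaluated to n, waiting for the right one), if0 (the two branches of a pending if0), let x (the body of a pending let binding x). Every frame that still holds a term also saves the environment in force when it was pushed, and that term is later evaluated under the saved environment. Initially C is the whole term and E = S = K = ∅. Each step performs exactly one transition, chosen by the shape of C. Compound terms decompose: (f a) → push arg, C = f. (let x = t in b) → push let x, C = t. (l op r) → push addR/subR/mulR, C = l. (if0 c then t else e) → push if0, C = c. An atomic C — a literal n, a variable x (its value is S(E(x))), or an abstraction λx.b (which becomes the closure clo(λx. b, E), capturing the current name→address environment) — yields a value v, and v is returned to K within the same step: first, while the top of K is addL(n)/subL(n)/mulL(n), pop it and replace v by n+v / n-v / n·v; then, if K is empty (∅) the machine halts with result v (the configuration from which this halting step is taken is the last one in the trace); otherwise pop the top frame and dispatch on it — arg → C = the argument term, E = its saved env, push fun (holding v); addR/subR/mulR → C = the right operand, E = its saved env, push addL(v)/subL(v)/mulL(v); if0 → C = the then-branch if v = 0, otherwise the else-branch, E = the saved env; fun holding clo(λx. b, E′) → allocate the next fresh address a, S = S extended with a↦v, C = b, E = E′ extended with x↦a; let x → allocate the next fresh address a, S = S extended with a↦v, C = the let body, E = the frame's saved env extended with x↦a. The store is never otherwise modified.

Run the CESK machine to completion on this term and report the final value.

0. [C=((λq. ((-3 * -1) + (if0 (q - -2) then q else q))) (let x = ((λy. y) 0) in (x * 4))) | E=∅ | S=∅ | K=∅]
1. [C=(λq. ((-3 * -1) + (if0 (q - -2) then q else q))) | E=∅ | S=∅ | K=[arg]]
2. [C=(let x = ((λy. y) 0) in (x * 4)) | E=∅ | S=∅ | K=[fun]]
3. [C=((λy. y) 0) | E=∅ | S=∅ | K=[let x :: fun]]
4. [C=(λy. y) | E=∅ | S=∅ | K=[arg :: let x :: fun]]
5. [C=0 | E=∅ | S=∅ | K=[fun :: let x :: fun]]
6. [C=y | E={y↦0} | S={0↦0} | K=[let x :: fun]]
7. [C=(x * 4) | E={x↦1} | S={0↦0, 1↦0} | K=[fun]]
8. [C=x | E={x↦1} | S={0↦0, 1↦0} | K=[mulR :: fun]]
9. [C=4 | E={x↦1} | S={0↦0, 1↦0} | K=[mulL(0) :: fun]]
10. [C=((-3 * -1) + (if0 (q - -2) then q else q)) | E={q↦2} | S={0↦0, 1↦0, 2↦0} | K=∅]
11. [C=(-3 * -1) | E={q↦2} | S={0↦0, 1↦0, 2↦0} | K=[addR]]
12. [C=-3 | E={q↦2} | S={0↦0, 1↦0, 2↦0} | K=[mulR :: addR]]
13. [C=-1 | E={q↦2} | S={0↦0, 1↦0, 2↦0} | K=[mulL(-3) :: addR]]
14. [C=(if0 (q - -2) then q else q) | E={q↦2} | S={0↦0, 1↦0, 2↦0} | K=[addL(3)]]
15. [C=(q - -2) | E={q↦2} | S={0↦0, 1↦0, 2↦0} | K=[if0 :: addL(3)]]
16. [C=q | E={q↦2} | S={0↦0, 1↦0, 2↦0} | K=[subR :: if0 :: addL(3)]]
17. [C=-2 | E={q↦2} | S={0↦0, 1↦0, 2↦0} | K=[subL(0) :: if0 :: addL(3)]]
18. [C=q | E={q↦2} | S={0↦0, 1↦0, 2↦0} | K=[addL(3)]]
→ final value 3

Answer: 3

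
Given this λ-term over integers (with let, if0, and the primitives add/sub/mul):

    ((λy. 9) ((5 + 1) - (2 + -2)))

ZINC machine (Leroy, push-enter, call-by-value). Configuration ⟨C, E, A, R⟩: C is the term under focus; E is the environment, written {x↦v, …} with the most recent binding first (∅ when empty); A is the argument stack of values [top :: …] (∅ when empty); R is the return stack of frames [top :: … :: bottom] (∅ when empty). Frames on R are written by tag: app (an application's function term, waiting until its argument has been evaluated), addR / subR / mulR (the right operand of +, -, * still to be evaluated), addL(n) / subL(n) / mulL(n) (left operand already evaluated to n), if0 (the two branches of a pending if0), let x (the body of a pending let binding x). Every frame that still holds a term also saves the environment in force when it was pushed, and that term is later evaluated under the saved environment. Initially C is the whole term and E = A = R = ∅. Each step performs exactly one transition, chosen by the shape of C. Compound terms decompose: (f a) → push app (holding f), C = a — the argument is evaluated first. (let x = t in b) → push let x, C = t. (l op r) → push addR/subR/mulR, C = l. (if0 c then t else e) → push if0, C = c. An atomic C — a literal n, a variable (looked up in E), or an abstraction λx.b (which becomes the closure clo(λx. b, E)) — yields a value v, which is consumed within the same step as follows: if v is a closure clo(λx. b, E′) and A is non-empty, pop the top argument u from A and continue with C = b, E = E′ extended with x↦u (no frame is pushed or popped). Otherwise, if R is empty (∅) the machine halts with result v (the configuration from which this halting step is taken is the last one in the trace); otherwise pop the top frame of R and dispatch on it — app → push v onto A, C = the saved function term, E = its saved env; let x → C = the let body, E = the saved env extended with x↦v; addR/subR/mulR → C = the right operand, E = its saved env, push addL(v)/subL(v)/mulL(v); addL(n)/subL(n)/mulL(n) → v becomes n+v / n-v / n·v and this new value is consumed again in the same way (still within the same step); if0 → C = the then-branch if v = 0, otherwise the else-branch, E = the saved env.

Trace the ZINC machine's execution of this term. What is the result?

0. <C=((λy. 9) ((5 + 1) - (2 + -2))), E=∅, A=∅, R=∅>
1. <C=((5 + 1) - (2 + -2)), E=∅, A=∅, R=[app]>
2. <C=(5 + 1), E=∅, A=∅, R=[subR :: app]>
3. <C=5, E=∅, A=∅, R=[addR :: subR :: app]>
4. <C=1, E=∅, A=∅, R=[addL(5) :: subR :: app]>
5. <C=(2 + -2), E=∅, A=∅, R=[subL(6) :: app]>
6. <C=2, E=∅, A=∅, R=[addR :: subL(6) :: app]>
7. <C=-2, E=∅, A=∅, R=[addL(2) :: subL(6) :: app]>
8. <C=(λy. 9), E=∅, A=[6], R=∅>
9. <C=9, E={y↦6}, A=∅, R=∅>
→ final value 9

Answer: 9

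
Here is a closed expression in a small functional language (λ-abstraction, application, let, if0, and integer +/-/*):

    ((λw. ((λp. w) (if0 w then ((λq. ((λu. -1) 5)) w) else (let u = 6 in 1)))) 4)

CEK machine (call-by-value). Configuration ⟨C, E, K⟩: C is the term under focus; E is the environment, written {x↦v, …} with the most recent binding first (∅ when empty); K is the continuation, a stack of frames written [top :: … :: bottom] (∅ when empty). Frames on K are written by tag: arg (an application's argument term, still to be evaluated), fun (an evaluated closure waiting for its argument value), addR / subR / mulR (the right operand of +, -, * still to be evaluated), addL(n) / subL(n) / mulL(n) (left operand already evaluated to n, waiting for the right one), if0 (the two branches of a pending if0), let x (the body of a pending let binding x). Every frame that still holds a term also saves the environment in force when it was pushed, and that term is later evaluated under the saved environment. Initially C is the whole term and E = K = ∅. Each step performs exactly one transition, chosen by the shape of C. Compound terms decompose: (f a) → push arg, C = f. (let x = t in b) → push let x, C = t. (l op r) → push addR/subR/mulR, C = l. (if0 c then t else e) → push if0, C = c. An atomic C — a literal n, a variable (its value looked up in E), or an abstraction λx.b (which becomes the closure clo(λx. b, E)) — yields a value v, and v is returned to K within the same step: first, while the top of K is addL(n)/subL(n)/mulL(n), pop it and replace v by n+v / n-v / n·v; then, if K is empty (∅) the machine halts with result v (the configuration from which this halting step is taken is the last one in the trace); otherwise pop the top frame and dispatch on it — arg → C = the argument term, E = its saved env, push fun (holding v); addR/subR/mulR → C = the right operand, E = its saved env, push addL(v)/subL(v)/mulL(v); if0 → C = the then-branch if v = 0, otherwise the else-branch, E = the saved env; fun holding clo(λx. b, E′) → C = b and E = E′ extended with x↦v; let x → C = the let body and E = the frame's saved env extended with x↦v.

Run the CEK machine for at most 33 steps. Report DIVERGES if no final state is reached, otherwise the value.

Answer: 4

Execution trace:
0. <C=((λw. ((λp. w) (if0 w then ((λq. ((λu. -1) 5)) w) else (let u = 6 in 1)))) 4), E=∅, K=∅>
1. <C=(λw. ((λp. w) (if0 w then ((λq. ((λu. -1) 5)) w) else (let u = 6 in 1)))), E=∅, K=[arg]>
2. <C=4, E=∅, K=[fun]>
3. <C=((λp. w) (if0 w then ((λq. ((λu. -1) 5)) w) else (let u = 6 in 1))), E={w↦4}, K=∅>
4. <C=(λp. w), E={w↦4}, K=[arg]>
5. <C=(if0 w then ((λq. ((λu. -1) 5)) w) else (let u = 6 in 1)), E={w↦4}, K=[fun]>
6. <C=w, E={w↦4}, K=[if0 :: fun]>
7. <C=(let u = 6 in 1), E={w↦4}, K=[fun]>
8. <C=6, E={w↦4}, K=[let u :: fun]>
9. <C=1, E={u↦6, w↦4}, K=[fun]>
10. <C=w, E={p↦1, w↦4}, K=∅>
→ final value 4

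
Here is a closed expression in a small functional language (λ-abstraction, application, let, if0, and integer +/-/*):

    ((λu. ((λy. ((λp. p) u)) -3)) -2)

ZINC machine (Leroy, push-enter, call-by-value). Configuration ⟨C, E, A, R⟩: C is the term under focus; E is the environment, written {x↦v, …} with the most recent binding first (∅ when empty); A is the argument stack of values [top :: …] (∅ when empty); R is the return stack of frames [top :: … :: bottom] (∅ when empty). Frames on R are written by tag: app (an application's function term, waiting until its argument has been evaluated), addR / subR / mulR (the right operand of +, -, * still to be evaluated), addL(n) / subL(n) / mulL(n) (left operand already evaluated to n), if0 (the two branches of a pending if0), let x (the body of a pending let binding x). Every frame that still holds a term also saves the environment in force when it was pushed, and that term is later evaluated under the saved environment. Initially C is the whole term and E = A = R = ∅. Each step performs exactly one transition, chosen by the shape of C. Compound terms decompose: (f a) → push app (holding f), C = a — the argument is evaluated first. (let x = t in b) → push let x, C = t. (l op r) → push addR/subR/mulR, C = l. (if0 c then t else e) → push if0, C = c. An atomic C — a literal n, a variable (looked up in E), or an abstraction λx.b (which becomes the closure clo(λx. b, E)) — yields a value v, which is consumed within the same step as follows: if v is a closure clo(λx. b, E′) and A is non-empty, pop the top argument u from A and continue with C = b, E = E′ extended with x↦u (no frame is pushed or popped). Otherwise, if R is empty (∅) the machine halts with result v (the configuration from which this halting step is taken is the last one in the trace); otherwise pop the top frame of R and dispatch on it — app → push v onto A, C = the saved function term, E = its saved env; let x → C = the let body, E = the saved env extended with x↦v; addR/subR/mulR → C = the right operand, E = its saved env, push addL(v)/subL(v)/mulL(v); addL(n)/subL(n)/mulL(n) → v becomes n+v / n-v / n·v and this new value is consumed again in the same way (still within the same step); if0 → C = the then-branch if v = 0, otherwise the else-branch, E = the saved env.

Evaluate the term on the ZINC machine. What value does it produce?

t=0: [C=((λu. ((λy. ((λp. p) u)) -3)) -2) | E=∅ | A=∅ | R=∅]
t=1: [C=-2 | E=∅ | A=∅ | R=[app]]
t=2: [C=(λu. ((λy. ((λp. p) u)) -3)) | E=∅ | A=[-2] | R=∅]
t=3: [C=((λy. ((λp. p) u)) -3) | E={u↦-2} | A=∅ | R=∅]
t=4: [C=-3 | E={u↦-2} | A=∅ | R=[app]]
t=5: [C=(λy. ((λp. p) u)) | E={u↦-2} | A=[-3] | R=∅]
t=6: [C=((λp. p) u) | E={y↦-3, u↦-2} | A=∅ | R=∅]
t=7: [C=u | E={y↦-3, u↦-2} | A=∅ | R=[app]]
t=8: [C=(λp. p) | E={y↦-3, u↦-2} | A=[-2] | R=∅]
t=9: [C=p | E={p↦-2, y↦-3, u↦-2} | A=∅ | R=∅]
→ final value -2

Answer: -2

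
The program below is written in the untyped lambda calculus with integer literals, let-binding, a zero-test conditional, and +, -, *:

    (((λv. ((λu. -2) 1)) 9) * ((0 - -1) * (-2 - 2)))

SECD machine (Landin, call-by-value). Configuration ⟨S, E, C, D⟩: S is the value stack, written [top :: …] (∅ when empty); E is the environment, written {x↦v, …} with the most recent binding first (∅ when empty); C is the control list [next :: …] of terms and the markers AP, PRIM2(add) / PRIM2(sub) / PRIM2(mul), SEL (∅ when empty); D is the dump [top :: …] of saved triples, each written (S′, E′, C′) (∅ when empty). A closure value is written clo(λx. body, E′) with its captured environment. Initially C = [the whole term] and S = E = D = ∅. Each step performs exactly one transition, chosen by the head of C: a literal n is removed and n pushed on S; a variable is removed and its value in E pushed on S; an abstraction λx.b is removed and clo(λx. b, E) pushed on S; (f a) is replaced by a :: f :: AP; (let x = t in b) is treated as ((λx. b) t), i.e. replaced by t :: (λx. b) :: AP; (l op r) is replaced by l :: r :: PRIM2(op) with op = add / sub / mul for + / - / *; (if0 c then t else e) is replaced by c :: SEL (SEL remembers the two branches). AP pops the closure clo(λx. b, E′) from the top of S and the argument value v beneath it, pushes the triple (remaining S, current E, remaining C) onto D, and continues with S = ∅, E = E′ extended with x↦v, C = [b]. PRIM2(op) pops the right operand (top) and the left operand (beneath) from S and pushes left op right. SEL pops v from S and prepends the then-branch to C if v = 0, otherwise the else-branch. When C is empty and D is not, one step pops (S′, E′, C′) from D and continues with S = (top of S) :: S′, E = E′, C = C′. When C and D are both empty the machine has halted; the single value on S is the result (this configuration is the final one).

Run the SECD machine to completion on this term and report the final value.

t=0: <S=∅, E=∅, C=[(((λv. ((λu. -2) 1)) 9) * ((0 - -1) * (-2 - 2)))], D=∅>
t=1: <S=∅, E=∅, C=[((λv. ((λu. -2) 1)) 9) :: ((0 - -1) * (-2 - 2)) :: PRIM2(mul)], D=∅>
t=2: <S=∅, E=∅, C=[9 :: (λv. ((λu. -2) 1)) :: AP :: ((0 - -1) * (-2 - 2)) :: PRIM2(mul)], D=∅>
t=3: <S=[9], E=∅, C=[(λv. ((λu. -2) 1)) :: AP :: ((0 - -1) * (-2 - 2)) :: PRIM2(mul)], D=∅>
t=4: <S=[clo(λv. ((λu. -2) 1), ∅) :: 9], E=∅, C=[AP :: ((0 - -1) * (-2 - 2)) :: PRIM2(mul)], D=∅>
t=5: <S=∅, E={v↦9}, C=[((λu. -2) 1)], D=[(∅, ∅, [((0 - -1) * (-2 - 2)) :: PRIM2(mul)])]>
t=6: <S=∅, E={v↦9}, C=[1 :: (λu. -2) :: AP], D=[(∅, ∅, [((0 - -1) * (-2 - 2)) :: PRIM2(mul)])]>
t=7: <S=[1], E={v↦9}, C=[(λu. -2) :: AP], D=[(∅, ∅, [((0 - -1) * (-2 - 2)) :: PRIM2(mul)])]>
t=8: <S=[clo(λu. -2, {v↦9}) :: 1], E={v↦9}, C=[AP], D=[(∅, ∅, [((0 - -1) * (-2 - 2)) :: PRIM2(mul)])]>
t=9: <S=∅, E={u↦1, v↦9}, C=[-2], D=[(∅, {v↦9}, ∅) :: (∅, ∅, [((0 - -1) * (-2 - 2)) :: PRIM2(mul)])]>
t=10: <S=[-2], E={u↦1, v↦9}, C=∅, D=[(∅, {v↦9}, ∅) :: (∅, ∅, [((0 - -1) * (-2 - 2)) :: PRIM2(mul)])]>
t=11: <S=[-2], E={v↦9}, C=∅, D=[(∅, ∅, [((0 - -1) * (-2 - 2)) :: PRIM2(mul)])]>
t=12: <S=[-2], E=∅, C=[((0 - -1) * (-2 - 2)) :: PRIM2(mul)], D=∅>
t=13: <S=[-2], E=∅, C=[(0 - -1) :: (-2 - 2) :: PRIM2(mul) :: PRIM2(mul)], D=∅>
t=14: <S=[-2], E=∅, C=[0 :: -1 :: PRIM2(sub) :: (-2 - 2) :: PRIM2(mul) :: PRIM2(mul)], D=∅>
t=15: <S=[0 :: -2], E=∅, C=[-1 :: PRIM2(sub) :: (-2 - 2) :: PRIM2(mul) :: PRIM2(mul)], D=∅>
t=16: <S=[-1 :: 0 :: -2], E=∅, C=[PRIM2(sub) :: (-2 - 2) :: PRIM2(mul) :: PRIM2(mul)], D=∅>
t=17: <S=[1 :: -2], E=∅, C=[(-2 - 2) :: PRIM2(mul) :: PRIM2(mul)], D=∅>
t=18: <S=[1 :: -2], E=∅, C=[-2 :: 2 :: PRIM2(sub) :: PRIM2(mul) :: PRIM2(mul)], D=∅>
t=19: <S=[-2 :: 1 :: -2], E=∅, C=[2 :: PRIM2(sub) :: PRIM2(mul) :: PRIM2(mul)], D=∅>
t=20: <S=[2 :: -2 :: 1 :: -2], E=∅, C=[PRIM2(sub) :: PRIM2(mul) :: PRIM2(mul)], D=∅>
t=21: <S=[-4 :: 1 :: -2], E=∅, C=[PRIM2(mul) :: PRIM2(mul)], D=∅>
t=22: <S=[-4 :: -2], E=∅, C=[PRIM2(mul)], D=∅>
t=23: <S=[8], E=∅, C=∅, D=∅>
→ final value 8

Answer: 8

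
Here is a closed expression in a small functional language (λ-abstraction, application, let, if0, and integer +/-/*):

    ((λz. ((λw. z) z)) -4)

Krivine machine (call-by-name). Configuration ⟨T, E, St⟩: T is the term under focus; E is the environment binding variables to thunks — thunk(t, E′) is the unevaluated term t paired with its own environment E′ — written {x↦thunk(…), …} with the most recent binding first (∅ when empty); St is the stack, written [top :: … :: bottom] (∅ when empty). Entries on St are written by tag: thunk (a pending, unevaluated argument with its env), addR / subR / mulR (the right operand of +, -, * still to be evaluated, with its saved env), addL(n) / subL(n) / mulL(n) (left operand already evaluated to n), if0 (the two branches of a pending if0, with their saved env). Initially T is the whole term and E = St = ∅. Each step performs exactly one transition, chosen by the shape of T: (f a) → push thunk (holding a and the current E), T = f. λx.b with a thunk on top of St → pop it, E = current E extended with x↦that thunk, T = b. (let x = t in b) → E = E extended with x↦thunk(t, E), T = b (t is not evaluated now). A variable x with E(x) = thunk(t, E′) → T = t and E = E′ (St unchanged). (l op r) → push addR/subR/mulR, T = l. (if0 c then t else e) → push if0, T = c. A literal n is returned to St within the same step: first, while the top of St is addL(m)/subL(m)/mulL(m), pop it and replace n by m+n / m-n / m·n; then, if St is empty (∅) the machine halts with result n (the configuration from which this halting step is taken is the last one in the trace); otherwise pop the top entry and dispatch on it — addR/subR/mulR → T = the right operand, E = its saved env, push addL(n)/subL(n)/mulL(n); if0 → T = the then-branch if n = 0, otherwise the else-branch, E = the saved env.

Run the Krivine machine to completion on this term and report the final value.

t=0: [T=((λz. ((λw. z) z)) -4) | E=∅ | St=∅]
t=1: [T=(λz. ((λw. z) z)) | E=∅ | St=[thunk]]
t=2: [T=((λw. z) z) | E={z↦thunk(-4, ∅)} | St=∅]
t=3: [T=(λw. z) | E={z↦thunk(-4, ∅)} | St=[thunk]]
t=4: [T=z | E={w↦thunk(z, {z↦thunk(-4, ∅)}), z↦thunk(-4, ∅)} | St=∅]
t=5: [T=-4 | E=∅ | St=∅]
→ final value -4

Answer: -4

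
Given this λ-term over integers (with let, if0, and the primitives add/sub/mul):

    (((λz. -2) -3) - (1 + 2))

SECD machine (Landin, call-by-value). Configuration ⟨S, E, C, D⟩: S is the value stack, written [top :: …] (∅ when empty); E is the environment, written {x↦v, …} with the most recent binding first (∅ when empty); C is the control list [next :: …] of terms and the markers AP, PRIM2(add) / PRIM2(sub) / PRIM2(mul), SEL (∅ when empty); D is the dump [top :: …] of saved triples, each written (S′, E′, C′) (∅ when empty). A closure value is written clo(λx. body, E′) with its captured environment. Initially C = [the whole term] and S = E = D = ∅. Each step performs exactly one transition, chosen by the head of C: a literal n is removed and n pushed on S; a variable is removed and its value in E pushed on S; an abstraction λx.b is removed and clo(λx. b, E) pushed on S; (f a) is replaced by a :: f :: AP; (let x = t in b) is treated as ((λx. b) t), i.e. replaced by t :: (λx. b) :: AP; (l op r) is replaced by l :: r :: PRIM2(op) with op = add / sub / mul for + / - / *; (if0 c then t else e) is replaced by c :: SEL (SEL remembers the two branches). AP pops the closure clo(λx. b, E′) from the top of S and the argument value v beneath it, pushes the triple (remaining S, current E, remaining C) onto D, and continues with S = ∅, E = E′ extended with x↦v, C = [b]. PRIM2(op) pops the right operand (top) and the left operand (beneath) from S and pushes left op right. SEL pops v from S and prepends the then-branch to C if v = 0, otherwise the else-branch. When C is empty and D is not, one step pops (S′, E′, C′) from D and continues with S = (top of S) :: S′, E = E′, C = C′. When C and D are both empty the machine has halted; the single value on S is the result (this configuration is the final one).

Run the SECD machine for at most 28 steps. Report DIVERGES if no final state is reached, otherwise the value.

[0] [S=∅ | E=∅ | C=[(((λz. -2) -3) - (1 + 2))] | D=∅]
[1] [S=∅ | E=∅ | C=[((λz. -2) -3) :: (1 + 2) :: PRIM2(sub)] | D=∅]
[2] [S=∅ | E=∅ | C=[-3 :: (λz. -2) :: AP :: (1 + 2) :: PRIM2(sub)] | D=∅]
[3] [S=[-3] | E=∅ | C=[(λz. -2) :: AP :: (1 + 2) :: PRIM2(sub)] | D=∅]
[4] [S=[clo(λz. -2, ∅) :: -3] | E=∅ | C=[AP :: (1 + 2) :: PRIM2(sub)] | D=∅]
[5] [S=∅ | E={z↦-3} | C=[-2] | D=[(∅, ∅, [(1 + 2) :: PRIM2(sub)])]]
[6] [S=[-2] | E={z↦-3} | C=∅ | D=[(∅, ∅, [(1 + 2) :: PRIM2(sub)])]]
[7] [S=[-2] | E=∅ | C=[(1 + 2) :: PRIM2(sub)] | D=∅]
[8] [S=[-2] | E=∅ | C=[1 :: 2 :: PRIM2(add) :: PRIM2(sub)] | D=∅]
[9] [S=[1 :: -2] | E=∅ | C=[2 :: PRIM2(add) :: PRIM2(sub)] | D=∅]
[10] [S=[2 :: 1 :: -2] | E=∅ | C=[PRIM2(add) :: PRIM2(sub)] | D=∅]
[11] [S=[3 :: -2] | E=∅ | C=[PRIM2(sub)] | D=∅]
[12] [S=[-5] | E=∅ | C=∅ | D=∅]
→ final value -5

Answer: -5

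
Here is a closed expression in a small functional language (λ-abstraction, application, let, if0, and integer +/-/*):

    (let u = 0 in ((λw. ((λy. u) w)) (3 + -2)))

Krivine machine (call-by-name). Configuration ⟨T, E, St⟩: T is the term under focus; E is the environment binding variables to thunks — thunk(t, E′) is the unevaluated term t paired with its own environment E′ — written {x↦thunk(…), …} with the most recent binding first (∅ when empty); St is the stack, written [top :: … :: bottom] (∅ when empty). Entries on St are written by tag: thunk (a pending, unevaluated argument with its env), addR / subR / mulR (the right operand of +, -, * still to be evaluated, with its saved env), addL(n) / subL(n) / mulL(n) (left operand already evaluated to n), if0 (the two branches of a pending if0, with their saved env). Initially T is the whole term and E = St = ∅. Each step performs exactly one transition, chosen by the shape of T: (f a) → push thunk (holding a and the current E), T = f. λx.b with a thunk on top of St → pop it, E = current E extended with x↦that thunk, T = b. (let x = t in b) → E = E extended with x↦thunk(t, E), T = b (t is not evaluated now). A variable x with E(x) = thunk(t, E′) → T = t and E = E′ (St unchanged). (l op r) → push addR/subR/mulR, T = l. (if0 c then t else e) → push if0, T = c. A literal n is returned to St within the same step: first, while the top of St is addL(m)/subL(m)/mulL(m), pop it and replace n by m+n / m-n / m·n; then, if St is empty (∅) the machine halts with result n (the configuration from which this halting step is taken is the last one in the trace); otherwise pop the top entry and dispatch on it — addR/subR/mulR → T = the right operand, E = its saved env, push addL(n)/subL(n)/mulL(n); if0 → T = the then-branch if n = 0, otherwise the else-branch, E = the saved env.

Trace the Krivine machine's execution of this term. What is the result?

Answer: 0

Machine steps:
[0] <T=(let u = 0 in ((λw. ((λy. u) w)) (3 + -2))), E=∅, St=∅>
[1] <T=((λw. ((λy. u) w)) (3 + -2)), E={u↦thunk(0, ∅)}, St=∅>
[2] <T=(λw. ((λy. u) w)), E={u↦thunk(0, ∅)}, St=[thunk]>
[3] <T=((λy. u) w), E={w↦thunk((3 + -2), {u↦thunk(0, ∅)}), u↦thunk(0, ∅)}, St=∅>
[4] <T=(λy. u), E={w↦thunk((3 + -2), {u↦thunk(0, ∅)}), u↦thunk(0, ∅)}, St=[thunk]>
[5] <T=u, E={y↦thunk(w, {w↦thunk((3 + -2), {u↦thunk(0, ∅)}), u↦thunk(0, ∅)}), w↦thunk((3 + -2), {u↦thunk(0, ∅)}), u↦thunk(0, ∅)}, St=∅>
[6] <T=0, E=∅, St=∅>
→ final value 0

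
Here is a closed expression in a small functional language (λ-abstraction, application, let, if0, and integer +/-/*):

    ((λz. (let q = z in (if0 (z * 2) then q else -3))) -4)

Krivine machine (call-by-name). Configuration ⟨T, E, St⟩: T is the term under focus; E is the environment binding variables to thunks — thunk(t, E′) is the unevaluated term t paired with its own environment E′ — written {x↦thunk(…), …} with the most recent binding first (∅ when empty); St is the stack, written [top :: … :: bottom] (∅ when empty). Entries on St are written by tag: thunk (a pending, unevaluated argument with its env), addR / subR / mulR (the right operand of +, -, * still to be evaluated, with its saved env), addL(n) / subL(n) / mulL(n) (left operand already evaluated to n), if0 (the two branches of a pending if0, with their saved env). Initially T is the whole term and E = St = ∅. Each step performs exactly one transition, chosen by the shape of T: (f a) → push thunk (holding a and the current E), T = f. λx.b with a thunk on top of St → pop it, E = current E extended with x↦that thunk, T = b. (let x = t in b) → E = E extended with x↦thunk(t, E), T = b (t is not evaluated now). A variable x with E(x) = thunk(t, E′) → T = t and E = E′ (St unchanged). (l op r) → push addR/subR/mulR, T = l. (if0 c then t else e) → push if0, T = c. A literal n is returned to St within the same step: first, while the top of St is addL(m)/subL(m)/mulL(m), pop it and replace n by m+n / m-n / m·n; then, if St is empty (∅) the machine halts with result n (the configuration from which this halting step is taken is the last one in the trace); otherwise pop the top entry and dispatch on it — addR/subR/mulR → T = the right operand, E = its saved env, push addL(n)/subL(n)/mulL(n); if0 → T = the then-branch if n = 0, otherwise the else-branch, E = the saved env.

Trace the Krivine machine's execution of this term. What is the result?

step 0: [T=((λz. (let q = z in (if0 (z * 2) then q else -3))) -4) | E=∅ | St=∅]
step 1: [T=(λz. (let q = z in (if0 (z * 2) then q else -3))) | E=∅ | St=[thunk]]
step 2: [T=(let q = z in (if0 (z * 2) then q else -3)) | E={z↦thunk(-4, ∅)} | St=∅]
step 3: [T=(if0 (z * 2) then q else -3) | E={q↦thunk(z, {z↦thunk(-4, ∅)}), z↦thunk(-4, ∅)} | St=∅]
step 4: [T=(z * 2) | E={q↦thunk(z, {z↦thunk(-4, ∅)}), z↦thunk(-4, ∅)} | St=[if0]]
step 5: [T=z | E={q↦thunk(z, {z↦thunk(-4, ∅)}), z↦thunk(-4, ∅)} | St=[mulR :: if0]]
step 6: [T=-4 | E=∅ | St=[mulR :: if0]]
step 7: [T=2 | E={q↦thunk(z, {z↦thunk(-4, ∅)}), z↦thunk(-4, ∅)} | St=[mulL(-4) :: if0]]
step 8: [T=-3 | E={q↦thunk(z, {z↦thunk(-4, ∅)}), z↦thunk(-4, ∅)} | St=∅]
→ final value -3

Answer: -3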